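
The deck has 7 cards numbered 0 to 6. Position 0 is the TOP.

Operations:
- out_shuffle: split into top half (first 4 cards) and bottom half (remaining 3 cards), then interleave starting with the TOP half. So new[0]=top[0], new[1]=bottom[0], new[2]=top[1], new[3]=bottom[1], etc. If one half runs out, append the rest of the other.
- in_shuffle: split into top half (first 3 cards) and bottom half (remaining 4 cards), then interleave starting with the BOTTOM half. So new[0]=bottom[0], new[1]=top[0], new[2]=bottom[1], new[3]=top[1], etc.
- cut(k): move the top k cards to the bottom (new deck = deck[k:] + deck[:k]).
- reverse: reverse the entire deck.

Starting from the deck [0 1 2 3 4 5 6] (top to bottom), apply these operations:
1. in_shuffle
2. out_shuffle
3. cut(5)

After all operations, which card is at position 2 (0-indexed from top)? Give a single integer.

Answer: 3

Derivation:
After op 1 (in_shuffle): [3 0 4 1 5 2 6]
After op 2 (out_shuffle): [3 5 0 2 4 6 1]
After op 3 (cut(5)): [6 1 3 5 0 2 4]
Position 2: card 3.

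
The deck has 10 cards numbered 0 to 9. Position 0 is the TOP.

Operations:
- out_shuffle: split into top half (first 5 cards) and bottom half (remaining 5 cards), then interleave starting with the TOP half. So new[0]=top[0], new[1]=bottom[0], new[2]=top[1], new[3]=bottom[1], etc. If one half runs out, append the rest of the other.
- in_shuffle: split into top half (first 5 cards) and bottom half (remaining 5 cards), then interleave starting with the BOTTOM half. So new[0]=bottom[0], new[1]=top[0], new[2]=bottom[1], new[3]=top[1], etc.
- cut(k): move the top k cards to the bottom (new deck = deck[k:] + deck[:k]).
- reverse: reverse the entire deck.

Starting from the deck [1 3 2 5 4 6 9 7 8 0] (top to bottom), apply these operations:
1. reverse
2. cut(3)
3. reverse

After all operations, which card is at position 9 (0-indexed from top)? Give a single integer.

After op 1 (reverse): [0 8 7 9 6 4 5 2 3 1]
After op 2 (cut(3)): [9 6 4 5 2 3 1 0 8 7]
After op 3 (reverse): [7 8 0 1 3 2 5 4 6 9]
Position 9: card 9.

Answer: 9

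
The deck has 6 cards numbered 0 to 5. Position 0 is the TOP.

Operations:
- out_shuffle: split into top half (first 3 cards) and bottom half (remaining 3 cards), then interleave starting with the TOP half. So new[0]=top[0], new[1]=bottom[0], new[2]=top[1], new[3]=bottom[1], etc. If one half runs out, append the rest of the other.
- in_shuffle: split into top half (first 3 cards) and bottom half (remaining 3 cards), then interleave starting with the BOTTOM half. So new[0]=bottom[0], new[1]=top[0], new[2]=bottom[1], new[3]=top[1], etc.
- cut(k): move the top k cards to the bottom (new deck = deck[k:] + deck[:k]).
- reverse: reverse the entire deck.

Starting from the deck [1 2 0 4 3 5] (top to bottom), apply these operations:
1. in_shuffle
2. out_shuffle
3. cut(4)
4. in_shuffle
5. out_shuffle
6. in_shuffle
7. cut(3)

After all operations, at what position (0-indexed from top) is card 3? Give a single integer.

After op 1 (in_shuffle): [4 1 3 2 5 0]
After op 2 (out_shuffle): [4 2 1 5 3 0]
After op 3 (cut(4)): [3 0 4 2 1 5]
After op 4 (in_shuffle): [2 3 1 0 5 4]
After op 5 (out_shuffle): [2 0 3 5 1 4]
After op 6 (in_shuffle): [5 2 1 0 4 3]
After op 7 (cut(3)): [0 4 3 5 2 1]
Card 3 is at position 2.

Answer: 2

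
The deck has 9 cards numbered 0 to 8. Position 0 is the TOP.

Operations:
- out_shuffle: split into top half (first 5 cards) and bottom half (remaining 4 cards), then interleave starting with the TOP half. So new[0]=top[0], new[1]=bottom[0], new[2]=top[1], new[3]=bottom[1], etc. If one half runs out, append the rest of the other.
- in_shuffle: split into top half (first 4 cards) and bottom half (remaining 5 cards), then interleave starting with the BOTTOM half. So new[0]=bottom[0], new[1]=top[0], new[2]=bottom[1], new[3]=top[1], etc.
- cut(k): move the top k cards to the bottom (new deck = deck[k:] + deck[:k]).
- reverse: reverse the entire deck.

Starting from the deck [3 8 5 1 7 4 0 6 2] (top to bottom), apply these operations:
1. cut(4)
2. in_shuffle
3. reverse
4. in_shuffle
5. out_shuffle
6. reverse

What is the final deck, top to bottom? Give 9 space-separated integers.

After op 1 (cut(4)): [7 4 0 6 2 3 8 5 1]
After op 2 (in_shuffle): [2 7 3 4 8 0 5 6 1]
After op 3 (reverse): [1 6 5 0 8 4 3 7 2]
After op 4 (in_shuffle): [8 1 4 6 3 5 7 0 2]
After op 5 (out_shuffle): [8 5 1 7 4 0 6 2 3]
After op 6 (reverse): [3 2 6 0 4 7 1 5 8]

Answer: 3 2 6 0 4 7 1 5 8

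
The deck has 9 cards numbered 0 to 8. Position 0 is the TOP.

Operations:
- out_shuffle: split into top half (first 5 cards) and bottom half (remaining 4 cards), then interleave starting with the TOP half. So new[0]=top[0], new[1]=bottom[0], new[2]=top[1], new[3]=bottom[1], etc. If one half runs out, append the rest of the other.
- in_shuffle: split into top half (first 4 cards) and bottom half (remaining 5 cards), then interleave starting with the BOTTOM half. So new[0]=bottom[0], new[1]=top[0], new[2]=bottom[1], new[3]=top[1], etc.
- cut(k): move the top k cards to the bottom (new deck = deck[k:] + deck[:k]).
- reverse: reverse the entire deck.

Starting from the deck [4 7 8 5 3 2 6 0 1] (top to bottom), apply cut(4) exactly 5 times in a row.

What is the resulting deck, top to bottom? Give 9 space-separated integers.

Answer: 8 5 3 2 6 0 1 4 7

Derivation:
After op 1 (cut(4)): [3 2 6 0 1 4 7 8 5]
After op 2 (cut(4)): [1 4 7 8 5 3 2 6 0]
After op 3 (cut(4)): [5 3 2 6 0 1 4 7 8]
After op 4 (cut(4)): [0 1 4 7 8 5 3 2 6]
After op 5 (cut(4)): [8 5 3 2 6 0 1 4 7]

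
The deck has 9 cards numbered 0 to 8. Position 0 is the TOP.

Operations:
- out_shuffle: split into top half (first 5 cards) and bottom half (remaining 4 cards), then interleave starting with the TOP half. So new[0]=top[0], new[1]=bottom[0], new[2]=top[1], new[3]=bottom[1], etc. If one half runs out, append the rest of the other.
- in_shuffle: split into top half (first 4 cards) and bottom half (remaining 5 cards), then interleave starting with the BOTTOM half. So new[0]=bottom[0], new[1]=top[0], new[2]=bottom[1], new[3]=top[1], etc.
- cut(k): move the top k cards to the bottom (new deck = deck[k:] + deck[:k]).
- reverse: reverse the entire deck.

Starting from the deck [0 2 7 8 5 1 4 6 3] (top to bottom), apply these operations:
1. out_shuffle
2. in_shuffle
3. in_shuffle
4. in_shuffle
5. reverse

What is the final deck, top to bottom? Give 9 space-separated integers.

Answer: 5 0 1 2 4 7 6 8 3

Derivation:
After op 1 (out_shuffle): [0 1 2 4 7 6 8 3 5]
After op 2 (in_shuffle): [7 0 6 1 8 2 3 4 5]
After op 3 (in_shuffle): [8 7 2 0 3 6 4 1 5]
After op 4 (in_shuffle): [3 8 6 7 4 2 1 0 5]
After op 5 (reverse): [5 0 1 2 4 7 6 8 3]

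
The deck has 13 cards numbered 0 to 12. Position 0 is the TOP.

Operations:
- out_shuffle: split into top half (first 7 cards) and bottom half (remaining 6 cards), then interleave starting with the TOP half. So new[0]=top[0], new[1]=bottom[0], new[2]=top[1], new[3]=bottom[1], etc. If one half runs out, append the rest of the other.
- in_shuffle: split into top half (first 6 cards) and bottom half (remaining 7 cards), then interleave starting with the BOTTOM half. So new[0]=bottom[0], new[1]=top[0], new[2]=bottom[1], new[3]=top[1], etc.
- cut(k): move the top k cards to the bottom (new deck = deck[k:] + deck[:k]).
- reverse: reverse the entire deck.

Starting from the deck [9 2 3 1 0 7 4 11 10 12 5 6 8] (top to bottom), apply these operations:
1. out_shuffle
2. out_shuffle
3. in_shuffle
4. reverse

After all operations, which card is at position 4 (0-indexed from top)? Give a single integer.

After op 1 (out_shuffle): [9 11 2 10 3 12 1 5 0 6 7 8 4]
After op 2 (out_shuffle): [9 5 11 0 2 6 10 7 3 8 12 4 1]
After op 3 (in_shuffle): [10 9 7 5 3 11 8 0 12 2 4 6 1]
After op 4 (reverse): [1 6 4 2 12 0 8 11 3 5 7 9 10]
Position 4: card 12.

Answer: 12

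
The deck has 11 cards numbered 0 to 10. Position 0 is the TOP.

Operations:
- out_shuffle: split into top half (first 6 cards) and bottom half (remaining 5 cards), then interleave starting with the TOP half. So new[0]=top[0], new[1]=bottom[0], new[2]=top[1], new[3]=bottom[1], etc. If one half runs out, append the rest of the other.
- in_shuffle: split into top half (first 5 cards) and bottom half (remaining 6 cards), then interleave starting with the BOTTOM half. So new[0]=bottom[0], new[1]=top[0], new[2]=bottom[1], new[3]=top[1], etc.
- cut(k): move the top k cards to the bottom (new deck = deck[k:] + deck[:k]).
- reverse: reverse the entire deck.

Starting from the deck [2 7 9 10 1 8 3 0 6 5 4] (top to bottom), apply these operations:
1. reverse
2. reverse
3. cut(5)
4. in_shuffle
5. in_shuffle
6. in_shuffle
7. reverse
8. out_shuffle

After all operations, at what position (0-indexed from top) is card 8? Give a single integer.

After op 1 (reverse): [4 5 6 0 3 8 1 10 9 7 2]
After op 2 (reverse): [2 7 9 10 1 8 3 0 6 5 4]
After op 3 (cut(5)): [8 3 0 6 5 4 2 7 9 10 1]
After op 4 (in_shuffle): [4 8 2 3 7 0 9 6 10 5 1]
After op 5 (in_shuffle): [0 4 9 8 6 2 10 3 5 7 1]
After op 6 (in_shuffle): [2 0 10 4 3 9 5 8 7 6 1]
After op 7 (reverse): [1 6 7 8 5 9 3 4 10 0 2]
After op 8 (out_shuffle): [1 3 6 4 7 10 8 0 5 2 9]
Card 8 is at position 6.

Answer: 6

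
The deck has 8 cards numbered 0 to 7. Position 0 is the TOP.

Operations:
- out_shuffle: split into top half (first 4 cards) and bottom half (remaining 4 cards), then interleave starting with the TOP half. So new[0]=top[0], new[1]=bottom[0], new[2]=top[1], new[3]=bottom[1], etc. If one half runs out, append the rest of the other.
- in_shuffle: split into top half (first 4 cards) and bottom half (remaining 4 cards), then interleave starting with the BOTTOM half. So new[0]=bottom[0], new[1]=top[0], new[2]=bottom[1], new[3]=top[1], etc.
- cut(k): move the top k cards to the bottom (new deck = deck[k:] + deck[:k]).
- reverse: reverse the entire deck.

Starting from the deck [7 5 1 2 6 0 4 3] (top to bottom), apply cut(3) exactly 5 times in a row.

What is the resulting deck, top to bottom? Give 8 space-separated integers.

Answer: 3 7 5 1 2 6 0 4

Derivation:
After op 1 (cut(3)): [2 6 0 4 3 7 5 1]
After op 2 (cut(3)): [4 3 7 5 1 2 6 0]
After op 3 (cut(3)): [5 1 2 6 0 4 3 7]
After op 4 (cut(3)): [6 0 4 3 7 5 1 2]
After op 5 (cut(3)): [3 7 5 1 2 6 0 4]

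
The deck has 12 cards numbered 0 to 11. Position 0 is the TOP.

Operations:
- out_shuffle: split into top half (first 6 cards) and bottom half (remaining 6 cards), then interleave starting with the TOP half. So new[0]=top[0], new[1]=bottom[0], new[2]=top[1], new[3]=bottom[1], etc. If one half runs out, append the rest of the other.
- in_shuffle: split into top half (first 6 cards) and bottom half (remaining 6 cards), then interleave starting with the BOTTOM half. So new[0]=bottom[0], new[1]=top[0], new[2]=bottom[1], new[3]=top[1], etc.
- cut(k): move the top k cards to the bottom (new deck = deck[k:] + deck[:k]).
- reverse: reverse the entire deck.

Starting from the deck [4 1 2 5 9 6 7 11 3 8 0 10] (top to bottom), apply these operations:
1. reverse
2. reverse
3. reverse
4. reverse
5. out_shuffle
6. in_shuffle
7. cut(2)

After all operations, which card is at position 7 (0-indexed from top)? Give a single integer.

Answer: 2

Derivation:
After op 1 (reverse): [10 0 8 3 11 7 6 9 5 2 1 4]
After op 2 (reverse): [4 1 2 5 9 6 7 11 3 8 0 10]
After op 3 (reverse): [10 0 8 3 11 7 6 9 5 2 1 4]
After op 4 (reverse): [4 1 2 5 9 6 7 11 3 8 0 10]
After op 5 (out_shuffle): [4 7 1 11 2 3 5 8 9 0 6 10]
After op 6 (in_shuffle): [5 4 8 7 9 1 0 11 6 2 10 3]
After op 7 (cut(2)): [8 7 9 1 0 11 6 2 10 3 5 4]
Position 7: card 2.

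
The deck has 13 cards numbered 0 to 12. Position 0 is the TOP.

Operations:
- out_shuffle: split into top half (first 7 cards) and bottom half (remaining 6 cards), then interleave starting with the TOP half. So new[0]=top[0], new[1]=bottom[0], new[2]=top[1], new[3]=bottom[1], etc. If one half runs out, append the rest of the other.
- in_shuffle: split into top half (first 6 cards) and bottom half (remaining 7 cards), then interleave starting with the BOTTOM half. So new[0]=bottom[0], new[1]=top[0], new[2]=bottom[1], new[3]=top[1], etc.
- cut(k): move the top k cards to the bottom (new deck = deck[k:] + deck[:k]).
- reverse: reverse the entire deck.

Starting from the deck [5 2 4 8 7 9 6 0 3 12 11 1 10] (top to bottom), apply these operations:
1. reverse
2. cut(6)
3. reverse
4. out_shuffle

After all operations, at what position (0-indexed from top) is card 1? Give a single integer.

Answer: 8

Derivation:
After op 1 (reverse): [10 1 11 12 3 0 6 9 7 8 4 2 5]
After op 2 (cut(6)): [6 9 7 8 4 2 5 10 1 11 12 3 0]
After op 3 (reverse): [0 3 12 11 1 10 5 2 4 8 7 9 6]
After op 4 (out_shuffle): [0 2 3 4 12 8 11 7 1 9 10 6 5]
Card 1 is at position 8.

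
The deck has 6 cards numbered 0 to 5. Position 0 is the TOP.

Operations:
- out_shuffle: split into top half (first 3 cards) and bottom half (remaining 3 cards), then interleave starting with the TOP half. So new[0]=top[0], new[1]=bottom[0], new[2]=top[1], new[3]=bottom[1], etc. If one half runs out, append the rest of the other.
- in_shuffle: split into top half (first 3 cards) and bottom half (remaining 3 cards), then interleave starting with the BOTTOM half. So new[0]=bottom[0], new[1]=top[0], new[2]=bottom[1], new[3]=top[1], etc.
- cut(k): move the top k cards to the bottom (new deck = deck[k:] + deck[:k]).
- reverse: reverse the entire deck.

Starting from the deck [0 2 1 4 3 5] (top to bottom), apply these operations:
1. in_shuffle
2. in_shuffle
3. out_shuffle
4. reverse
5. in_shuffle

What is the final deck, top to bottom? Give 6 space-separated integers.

Answer: 4 3 0 5 2 1

Derivation:
After op 1 (in_shuffle): [4 0 3 2 5 1]
After op 2 (in_shuffle): [2 4 5 0 1 3]
After op 3 (out_shuffle): [2 0 4 1 5 3]
After op 4 (reverse): [3 5 1 4 0 2]
After op 5 (in_shuffle): [4 3 0 5 2 1]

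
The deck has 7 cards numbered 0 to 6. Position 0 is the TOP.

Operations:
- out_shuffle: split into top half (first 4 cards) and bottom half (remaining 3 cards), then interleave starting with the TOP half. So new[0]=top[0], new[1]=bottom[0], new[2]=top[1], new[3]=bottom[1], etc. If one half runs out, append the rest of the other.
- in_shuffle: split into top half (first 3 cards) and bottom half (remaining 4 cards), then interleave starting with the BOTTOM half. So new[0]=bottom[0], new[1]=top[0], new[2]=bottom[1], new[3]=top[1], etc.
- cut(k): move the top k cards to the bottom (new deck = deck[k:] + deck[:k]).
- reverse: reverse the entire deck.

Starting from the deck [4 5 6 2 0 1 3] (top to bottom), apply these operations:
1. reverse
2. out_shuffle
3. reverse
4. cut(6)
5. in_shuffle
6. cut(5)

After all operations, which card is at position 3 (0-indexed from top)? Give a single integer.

After op 1 (reverse): [3 1 0 2 6 5 4]
After op 2 (out_shuffle): [3 6 1 5 0 4 2]
After op 3 (reverse): [2 4 0 5 1 6 3]
After op 4 (cut(6)): [3 2 4 0 5 1 6]
After op 5 (in_shuffle): [0 3 5 2 1 4 6]
After op 6 (cut(5)): [4 6 0 3 5 2 1]
Position 3: card 3.

Answer: 3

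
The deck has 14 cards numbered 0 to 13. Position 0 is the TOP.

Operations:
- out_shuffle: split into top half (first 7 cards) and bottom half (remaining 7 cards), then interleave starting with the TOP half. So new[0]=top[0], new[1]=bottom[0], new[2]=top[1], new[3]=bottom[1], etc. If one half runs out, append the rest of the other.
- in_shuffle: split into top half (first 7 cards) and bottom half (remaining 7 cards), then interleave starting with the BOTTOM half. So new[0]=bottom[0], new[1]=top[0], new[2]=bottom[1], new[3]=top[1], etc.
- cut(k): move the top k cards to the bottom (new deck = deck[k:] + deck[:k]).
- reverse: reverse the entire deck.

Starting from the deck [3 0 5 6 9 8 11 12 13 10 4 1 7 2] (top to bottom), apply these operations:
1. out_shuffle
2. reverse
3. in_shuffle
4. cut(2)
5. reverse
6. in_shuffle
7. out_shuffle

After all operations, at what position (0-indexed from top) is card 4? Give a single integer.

After op 1 (out_shuffle): [3 12 0 13 5 10 6 4 9 1 8 7 11 2]
After op 2 (reverse): [2 11 7 8 1 9 4 6 10 5 13 0 12 3]
After op 3 (in_shuffle): [6 2 10 11 5 7 13 8 0 1 12 9 3 4]
After op 4 (cut(2)): [10 11 5 7 13 8 0 1 12 9 3 4 6 2]
After op 5 (reverse): [2 6 4 3 9 12 1 0 8 13 7 5 11 10]
After op 6 (in_shuffle): [0 2 8 6 13 4 7 3 5 9 11 12 10 1]
After op 7 (out_shuffle): [0 3 2 5 8 9 6 11 13 12 4 10 7 1]
Card 4 is at position 10.

Answer: 10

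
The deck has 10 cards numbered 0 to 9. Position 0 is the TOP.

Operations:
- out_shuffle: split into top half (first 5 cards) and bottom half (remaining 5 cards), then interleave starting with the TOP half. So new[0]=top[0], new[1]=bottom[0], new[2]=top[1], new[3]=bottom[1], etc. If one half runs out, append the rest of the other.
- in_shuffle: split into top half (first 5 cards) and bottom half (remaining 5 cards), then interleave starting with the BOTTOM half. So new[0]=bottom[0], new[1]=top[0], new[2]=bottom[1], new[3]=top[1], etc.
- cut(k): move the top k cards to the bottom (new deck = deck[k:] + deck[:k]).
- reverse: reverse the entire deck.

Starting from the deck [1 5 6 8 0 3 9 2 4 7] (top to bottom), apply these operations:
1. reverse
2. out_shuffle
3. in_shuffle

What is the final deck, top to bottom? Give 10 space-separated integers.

After op 1 (reverse): [7 4 2 9 3 0 8 6 5 1]
After op 2 (out_shuffle): [7 0 4 8 2 6 9 5 3 1]
After op 3 (in_shuffle): [6 7 9 0 5 4 3 8 1 2]

Answer: 6 7 9 0 5 4 3 8 1 2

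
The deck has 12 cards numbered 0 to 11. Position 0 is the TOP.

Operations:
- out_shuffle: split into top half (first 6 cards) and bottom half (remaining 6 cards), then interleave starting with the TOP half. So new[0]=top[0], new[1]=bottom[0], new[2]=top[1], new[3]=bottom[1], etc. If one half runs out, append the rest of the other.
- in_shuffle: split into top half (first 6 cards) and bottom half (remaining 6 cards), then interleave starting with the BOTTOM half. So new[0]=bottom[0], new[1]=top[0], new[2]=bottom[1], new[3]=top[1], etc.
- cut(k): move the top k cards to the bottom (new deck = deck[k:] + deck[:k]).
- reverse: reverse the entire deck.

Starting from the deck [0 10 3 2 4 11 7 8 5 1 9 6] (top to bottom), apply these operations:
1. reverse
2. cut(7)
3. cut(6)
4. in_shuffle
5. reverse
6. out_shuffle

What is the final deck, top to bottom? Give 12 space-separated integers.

After op 1 (reverse): [6 9 1 5 8 7 11 4 2 3 10 0]
After op 2 (cut(7)): [4 2 3 10 0 6 9 1 5 8 7 11]
After op 3 (cut(6)): [9 1 5 8 7 11 4 2 3 10 0 6]
After op 4 (in_shuffle): [4 9 2 1 3 5 10 8 0 7 6 11]
After op 5 (reverse): [11 6 7 0 8 10 5 3 1 2 9 4]
After op 6 (out_shuffle): [11 5 6 3 7 1 0 2 8 9 10 4]

Answer: 11 5 6 3 7 1 0 2 8 9 10 4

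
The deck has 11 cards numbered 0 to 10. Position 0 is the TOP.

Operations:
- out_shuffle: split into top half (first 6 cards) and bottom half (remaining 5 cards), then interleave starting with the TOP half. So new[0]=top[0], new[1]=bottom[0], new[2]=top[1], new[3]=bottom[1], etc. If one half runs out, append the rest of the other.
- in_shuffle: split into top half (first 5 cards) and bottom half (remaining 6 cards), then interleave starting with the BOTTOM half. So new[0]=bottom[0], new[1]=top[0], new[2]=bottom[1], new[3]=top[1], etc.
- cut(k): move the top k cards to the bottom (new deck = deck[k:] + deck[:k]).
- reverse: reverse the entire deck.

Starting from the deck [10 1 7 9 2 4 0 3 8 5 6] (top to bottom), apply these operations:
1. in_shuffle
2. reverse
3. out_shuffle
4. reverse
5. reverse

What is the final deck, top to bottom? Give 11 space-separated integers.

After op 1 (in_shuffle): [4 10 0 1 3 7 8 9 5 2 6]
After op 2 (reverse): [6 2 5 9 8 7 3 1 0 10 4]
After op 3 (out_shuffle): [6 3 2 1 5 0 9 10 8 4 7]
After op 4 (reverse): [7 4 8 10 9 0 5 1 2 3 6]
After op 5 (reverse): [6 3 2 1 5 0 9 10 8 4 7]

Answer: 6 3 2 1 5 0 9 10 8 4 7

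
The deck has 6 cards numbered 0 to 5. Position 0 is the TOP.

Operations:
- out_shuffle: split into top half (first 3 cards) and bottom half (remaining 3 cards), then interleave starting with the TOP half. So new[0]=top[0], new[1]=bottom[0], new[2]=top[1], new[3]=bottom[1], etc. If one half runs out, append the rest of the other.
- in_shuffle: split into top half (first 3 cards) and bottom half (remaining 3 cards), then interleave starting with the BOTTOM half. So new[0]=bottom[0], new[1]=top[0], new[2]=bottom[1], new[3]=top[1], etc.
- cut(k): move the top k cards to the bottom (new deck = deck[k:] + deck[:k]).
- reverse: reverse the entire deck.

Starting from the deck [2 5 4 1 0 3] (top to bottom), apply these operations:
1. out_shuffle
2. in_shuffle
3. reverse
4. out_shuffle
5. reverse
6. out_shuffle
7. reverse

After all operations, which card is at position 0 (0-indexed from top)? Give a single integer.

After op 1 (out_shuffle): [2 1 5 0 4 3]
After op 2 (in_shuffle): [0 2 4 1 3 5]
After op 3 (reverse): [5 3 1 4 2 0]
After op 4 (out_shuffle): [5 4 3 2 1 0]
After op 5 (reverse): [0 1 2 3 4 5]
After op 6 (out_shuffle): [0 3 1 4 2 5]
After op 7 (reverse): [5 2 4 1 3 0]
Position 0: card 5.

Answer: 5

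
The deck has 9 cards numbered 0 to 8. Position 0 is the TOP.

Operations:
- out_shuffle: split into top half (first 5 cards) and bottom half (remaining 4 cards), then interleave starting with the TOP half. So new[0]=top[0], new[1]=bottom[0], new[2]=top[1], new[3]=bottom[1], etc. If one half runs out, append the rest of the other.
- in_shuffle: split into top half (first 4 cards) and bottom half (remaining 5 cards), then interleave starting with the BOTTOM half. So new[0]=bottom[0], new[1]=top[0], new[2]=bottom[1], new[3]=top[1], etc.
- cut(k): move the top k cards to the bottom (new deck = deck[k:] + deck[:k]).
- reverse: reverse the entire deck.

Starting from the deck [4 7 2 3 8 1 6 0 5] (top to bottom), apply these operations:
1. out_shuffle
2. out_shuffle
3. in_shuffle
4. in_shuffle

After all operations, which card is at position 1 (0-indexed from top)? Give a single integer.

Answer: 7

Derivation:
After op 1 (out_shuffle): [4 1 7 6 2 0 3 5 8]
After op 2 (out_shuffle): [4 0 1 3 7 5 6 8 2]
After op 3 (in_shuffle): [7 4 5 0 6 1 8 3 2]
After op 4 (in_shuffle): [6 7 1 4 8 5 3 0 2]
Position 1: card 7.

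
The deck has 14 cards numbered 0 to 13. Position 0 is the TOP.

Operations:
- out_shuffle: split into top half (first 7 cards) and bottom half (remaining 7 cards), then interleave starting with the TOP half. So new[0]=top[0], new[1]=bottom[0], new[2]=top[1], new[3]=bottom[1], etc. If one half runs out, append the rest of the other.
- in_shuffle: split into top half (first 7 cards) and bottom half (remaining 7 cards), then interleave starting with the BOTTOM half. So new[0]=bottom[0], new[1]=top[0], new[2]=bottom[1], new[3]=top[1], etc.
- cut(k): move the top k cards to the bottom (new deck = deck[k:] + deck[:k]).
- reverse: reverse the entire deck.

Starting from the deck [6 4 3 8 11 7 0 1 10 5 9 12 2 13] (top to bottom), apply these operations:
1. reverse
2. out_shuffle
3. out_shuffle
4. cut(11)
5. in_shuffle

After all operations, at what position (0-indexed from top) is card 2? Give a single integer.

After op 1 (reverse): [13 2 12 9 5 10 1 0 7 11 8 3 4 6]
After op 2 (out_shuffle): [13 0 2 7 12 11 9 8 5 3 10 4 1 6]
After op 3 (out_shuffle): [13 8 0 5 2 3 7 10 12 4 11 1 9 6]
After op 4 (cut(11)): [1 9 6 13 8 0 5 2 3 7 10 12 4 11]
After op 5 (in_shuffle): [2 1 3 9 7 6 10 13 12 8 4 0 11 5]
Card 2 is at position 0.

Answer: 0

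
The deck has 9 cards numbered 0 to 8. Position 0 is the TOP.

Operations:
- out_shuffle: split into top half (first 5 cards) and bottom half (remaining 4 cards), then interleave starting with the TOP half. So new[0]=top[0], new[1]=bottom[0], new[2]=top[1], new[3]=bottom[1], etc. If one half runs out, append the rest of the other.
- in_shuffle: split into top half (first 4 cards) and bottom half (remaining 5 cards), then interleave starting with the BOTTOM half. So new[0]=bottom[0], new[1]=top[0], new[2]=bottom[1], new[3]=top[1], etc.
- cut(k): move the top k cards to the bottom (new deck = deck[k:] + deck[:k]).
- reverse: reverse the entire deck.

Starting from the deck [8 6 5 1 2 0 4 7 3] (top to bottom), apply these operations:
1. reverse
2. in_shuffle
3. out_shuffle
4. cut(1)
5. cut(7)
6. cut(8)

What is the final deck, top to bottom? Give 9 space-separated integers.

Answer: 8 5 2 4 3 6 1 0 7

Derivation:
After op 1 (reverse): [3 7 4 0 2 1 5 6 8]
After op 2 (in_shuffle): [2 3 1 7 5 4 6 0 8]
After op 3 (out_shuffle): [2 4 3 6 1 0 7 8 5]
After op 4 (cut(1)): [4 3 6 1 0 7 8 5 2]
After op 5 (cut(7)): [5 2 4 3 6 1 0 7 8]
After op 6 (cut(8)): [8 5 2 4 3 6 1 0 7]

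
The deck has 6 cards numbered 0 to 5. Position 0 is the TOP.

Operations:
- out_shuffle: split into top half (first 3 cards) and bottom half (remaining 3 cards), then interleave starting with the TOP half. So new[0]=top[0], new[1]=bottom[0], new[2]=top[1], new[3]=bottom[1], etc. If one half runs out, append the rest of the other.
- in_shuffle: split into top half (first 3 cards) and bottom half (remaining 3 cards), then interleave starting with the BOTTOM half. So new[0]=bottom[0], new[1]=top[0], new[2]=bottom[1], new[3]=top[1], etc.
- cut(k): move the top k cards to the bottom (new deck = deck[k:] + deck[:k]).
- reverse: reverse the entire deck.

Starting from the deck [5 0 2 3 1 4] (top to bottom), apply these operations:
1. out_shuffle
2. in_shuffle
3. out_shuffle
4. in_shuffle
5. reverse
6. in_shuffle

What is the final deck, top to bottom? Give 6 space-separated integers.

After op 1 (out_shuffle): [5 3 0 1 2 4]
After op 2 (in_shuffle): [1 5 2 3 4 0]
After op 3 (out_shuffle): [1 3 5 4 2 0]
After op 4 (in_shuffle): [4 1 2 3 0 5]
After op 5 (reverse): [5 0 3 2 1 4]
After op 6 (in_shuffle): [2 5 1 0 4 3]

Answer: 2 5 1 0 4 3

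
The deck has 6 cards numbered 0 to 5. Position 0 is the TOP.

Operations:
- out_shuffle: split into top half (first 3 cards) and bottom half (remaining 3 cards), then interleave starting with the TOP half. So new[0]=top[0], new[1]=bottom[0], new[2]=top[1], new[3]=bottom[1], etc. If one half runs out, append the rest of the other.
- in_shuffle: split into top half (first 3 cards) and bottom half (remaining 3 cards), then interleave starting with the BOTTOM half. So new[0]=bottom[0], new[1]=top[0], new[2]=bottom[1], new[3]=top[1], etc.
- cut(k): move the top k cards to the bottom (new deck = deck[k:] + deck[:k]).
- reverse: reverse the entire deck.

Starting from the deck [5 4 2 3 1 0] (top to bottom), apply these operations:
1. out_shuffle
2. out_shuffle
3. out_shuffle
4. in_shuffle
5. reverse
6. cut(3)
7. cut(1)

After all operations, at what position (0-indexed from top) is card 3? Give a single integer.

Answer: 5

Derivation:
After op 1 (out_shuffle): [5 3 4 1 2 0]
After op 2 (out_shuffle): [5 1 3 2 4 0]
After op 3 (out_shuffle): [5 2 1 4 3 0]
After op 4 (in_shuffle): [4 5 3 2 0 1]
After op 5 (reverse): [1 0 2 3 5 4]
After op 6 (cut(3)): [3 5 4 1 0 2]
After op 7 (cut(1)): [5 4 1 0 2 3]
Card 3 is at position 5.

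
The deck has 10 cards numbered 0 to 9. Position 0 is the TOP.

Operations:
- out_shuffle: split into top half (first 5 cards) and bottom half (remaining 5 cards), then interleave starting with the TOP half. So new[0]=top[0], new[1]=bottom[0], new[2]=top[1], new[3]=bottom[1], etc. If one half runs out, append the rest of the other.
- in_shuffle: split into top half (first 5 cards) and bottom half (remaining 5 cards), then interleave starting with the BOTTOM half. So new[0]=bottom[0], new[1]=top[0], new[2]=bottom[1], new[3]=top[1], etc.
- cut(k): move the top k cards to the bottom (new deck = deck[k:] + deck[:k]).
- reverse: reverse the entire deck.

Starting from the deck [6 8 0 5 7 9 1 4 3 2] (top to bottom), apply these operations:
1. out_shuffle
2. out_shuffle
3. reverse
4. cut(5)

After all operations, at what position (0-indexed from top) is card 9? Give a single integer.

After op 1 (out_shuffle): [6 9 8 1 0 4 5 3 7 2]
After op 2 (out_shuffle): [6 4 9 5 8 3 1 7 0 2]
After op 3 (reverse): [2 0 7 1 3 8 5 9 4 6]
After op 4 (cut(5)): [8 5 9 4 6 2 0 7 1 3]
Card 9 is at position 2.

Answer: 2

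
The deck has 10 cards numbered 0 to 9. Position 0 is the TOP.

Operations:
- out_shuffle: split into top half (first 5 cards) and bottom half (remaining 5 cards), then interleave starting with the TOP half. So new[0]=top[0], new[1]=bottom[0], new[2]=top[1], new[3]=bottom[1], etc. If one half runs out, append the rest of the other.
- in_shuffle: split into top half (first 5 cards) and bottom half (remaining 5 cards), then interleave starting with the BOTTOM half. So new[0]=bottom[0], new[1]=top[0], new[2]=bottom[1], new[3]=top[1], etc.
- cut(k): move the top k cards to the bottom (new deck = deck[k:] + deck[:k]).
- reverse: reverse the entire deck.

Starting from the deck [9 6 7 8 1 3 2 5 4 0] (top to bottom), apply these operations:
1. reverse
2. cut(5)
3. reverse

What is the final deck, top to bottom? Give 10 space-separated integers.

After op 1 (reverse): [0 4 5 2 3 1 8 7 6 9]
After op 2 (cut(5)): [1 8 7 6 9 0 4 5 2 3]
After op 3 (reverse): [3 2 5 4 0 9 6 7 8 1]

Answer: 3 2 5 4 0 9 6 7 8 1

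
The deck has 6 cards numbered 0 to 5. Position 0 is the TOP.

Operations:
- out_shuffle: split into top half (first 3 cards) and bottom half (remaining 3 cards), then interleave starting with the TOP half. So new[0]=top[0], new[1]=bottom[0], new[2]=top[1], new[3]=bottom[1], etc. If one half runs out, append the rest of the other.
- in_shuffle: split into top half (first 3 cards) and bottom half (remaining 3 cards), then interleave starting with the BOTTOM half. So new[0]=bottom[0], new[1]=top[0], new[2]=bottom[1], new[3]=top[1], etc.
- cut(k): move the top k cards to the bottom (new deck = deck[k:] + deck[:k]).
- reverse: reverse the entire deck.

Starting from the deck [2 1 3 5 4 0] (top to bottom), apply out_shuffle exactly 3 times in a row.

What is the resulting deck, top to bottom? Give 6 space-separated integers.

Answer: 2 3 4 1 5 0

Derivation:
After op 1 (out_shuffle): [2 5 1 4 3 0]
After op 2 (out_shuffle): [2 4 5 3 1 0]
After op 3 (out_shuffle): [2 3 4 1 5 0]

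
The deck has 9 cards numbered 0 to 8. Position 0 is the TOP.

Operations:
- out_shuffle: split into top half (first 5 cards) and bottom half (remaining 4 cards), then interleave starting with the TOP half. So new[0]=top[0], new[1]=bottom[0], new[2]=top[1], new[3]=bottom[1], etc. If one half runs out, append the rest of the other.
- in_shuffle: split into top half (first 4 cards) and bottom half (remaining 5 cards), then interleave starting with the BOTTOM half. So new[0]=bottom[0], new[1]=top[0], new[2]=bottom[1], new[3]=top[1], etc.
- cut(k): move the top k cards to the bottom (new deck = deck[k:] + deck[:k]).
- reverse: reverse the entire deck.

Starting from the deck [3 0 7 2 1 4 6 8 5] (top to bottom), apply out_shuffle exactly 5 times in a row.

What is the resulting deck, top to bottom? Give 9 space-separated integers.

Answer: 3 7 1 6 5 0 2 4 8

Derivation:
After op 1 (out_shuffle): [3 4 0 6 7 8 2 5 1]
After op 2 (out_shuffle): [3 8 4 2 0 5 6 1 7]
After op 3 (out_shuffle): [3 5 8 6 4 1 2 7 0]
After op 4 (out_shuffle): [3 1 5 2 8 7 6 0 4]
After op 5 (out_shuffle): [3 7 1 6 5 0 2 4 8]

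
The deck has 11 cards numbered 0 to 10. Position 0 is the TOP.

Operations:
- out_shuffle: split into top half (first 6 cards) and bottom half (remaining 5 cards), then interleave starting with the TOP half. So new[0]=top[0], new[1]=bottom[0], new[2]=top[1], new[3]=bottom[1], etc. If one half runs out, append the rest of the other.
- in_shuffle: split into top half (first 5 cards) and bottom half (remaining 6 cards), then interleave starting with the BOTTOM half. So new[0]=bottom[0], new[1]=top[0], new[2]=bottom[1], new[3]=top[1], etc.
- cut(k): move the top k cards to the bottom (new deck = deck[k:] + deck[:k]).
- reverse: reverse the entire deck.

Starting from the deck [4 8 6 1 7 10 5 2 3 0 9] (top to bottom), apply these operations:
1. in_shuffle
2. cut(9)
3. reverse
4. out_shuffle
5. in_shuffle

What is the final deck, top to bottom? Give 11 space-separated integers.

After op 1 (in_shuffle): [10 4 5 8 2 6 3 1 0 7 9]
After op 2 (cut(9)): [7 9 10 4 5 8 2 6 3 1 0]
After op 3 (reverse): [0 1 3 6 2 8 5 4 10 9 7]
After op 4 (out_shuffle): [0 5 1 4 3 10 6 9 2 7 8]
After op 5 (in_shuffle): [10 0 6 5 9 1 2 4 7 3 8]

Answer: 10 0 6 5 9 1 2 4 7 3 8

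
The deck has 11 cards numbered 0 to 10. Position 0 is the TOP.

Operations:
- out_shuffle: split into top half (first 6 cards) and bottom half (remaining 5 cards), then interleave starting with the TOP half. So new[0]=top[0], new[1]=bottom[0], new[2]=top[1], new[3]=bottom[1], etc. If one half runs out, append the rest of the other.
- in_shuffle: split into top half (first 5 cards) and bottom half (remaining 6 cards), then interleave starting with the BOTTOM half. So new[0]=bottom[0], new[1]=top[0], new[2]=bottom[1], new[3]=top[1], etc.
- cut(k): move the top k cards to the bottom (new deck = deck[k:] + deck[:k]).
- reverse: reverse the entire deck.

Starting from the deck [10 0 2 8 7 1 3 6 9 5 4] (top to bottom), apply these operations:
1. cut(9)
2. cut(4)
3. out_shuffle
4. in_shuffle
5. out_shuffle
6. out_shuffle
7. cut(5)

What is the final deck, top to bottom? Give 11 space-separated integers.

After op 1 (cut(9)): [5 4 10 0 2 8 7 1 3 6 9]
After op 2 (cut(4)): [2 8 7 1 3 6 9 5 4 10 0]
After op 3 (out_shuffle): [2 9 8 5 7 4 1 10 3 0 6]
After op 4 (in_shuffle): [4 2 1 9 10 8 3 5 0 7 6]
After op 5 (out_shuffle): [4 3 2 5 1 0 9 7 10 6 8]
After op 6 (out_shuffle): [4 9 3 7 2 10 5 6 1 8 0]
After op 7 (cut(5)): [10 5 6 1 8 0 4 9 3 7 2]

Answer: 10 5 6 1 8 0 4 9 3 7 2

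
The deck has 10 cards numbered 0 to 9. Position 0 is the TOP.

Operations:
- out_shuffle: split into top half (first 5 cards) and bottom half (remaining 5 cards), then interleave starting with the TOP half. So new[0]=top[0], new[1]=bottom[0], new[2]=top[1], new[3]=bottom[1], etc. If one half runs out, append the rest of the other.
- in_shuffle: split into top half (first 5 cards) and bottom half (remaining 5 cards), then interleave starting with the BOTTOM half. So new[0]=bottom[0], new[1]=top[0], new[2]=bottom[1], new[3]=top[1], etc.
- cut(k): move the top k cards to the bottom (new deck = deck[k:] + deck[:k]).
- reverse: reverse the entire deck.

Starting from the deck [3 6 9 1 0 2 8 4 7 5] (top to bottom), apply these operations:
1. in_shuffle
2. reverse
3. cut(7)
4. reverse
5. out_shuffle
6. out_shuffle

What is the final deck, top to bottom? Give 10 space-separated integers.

After op 1 (in_shuffle): [2 3 8 6 4 9 7 1 5 0]
After op 2 (reverse): [0 5 1 7 9 4 6 8 3 2]
After op 3 (cut(7)): [8 3 2 0 5 1 7 9 4 6]
After op 4 (reverse): [6 4 9 7 1 5 0 2 3 8]
After op 5 (out_shuffle): [6 5 4 0 9 2 7 3 1 8]
After op 6 (out_shuffle): [6 2 5 7 4 3 0 1 9 8]

Answer: 6 2 5 7 4 3 0 1 9 8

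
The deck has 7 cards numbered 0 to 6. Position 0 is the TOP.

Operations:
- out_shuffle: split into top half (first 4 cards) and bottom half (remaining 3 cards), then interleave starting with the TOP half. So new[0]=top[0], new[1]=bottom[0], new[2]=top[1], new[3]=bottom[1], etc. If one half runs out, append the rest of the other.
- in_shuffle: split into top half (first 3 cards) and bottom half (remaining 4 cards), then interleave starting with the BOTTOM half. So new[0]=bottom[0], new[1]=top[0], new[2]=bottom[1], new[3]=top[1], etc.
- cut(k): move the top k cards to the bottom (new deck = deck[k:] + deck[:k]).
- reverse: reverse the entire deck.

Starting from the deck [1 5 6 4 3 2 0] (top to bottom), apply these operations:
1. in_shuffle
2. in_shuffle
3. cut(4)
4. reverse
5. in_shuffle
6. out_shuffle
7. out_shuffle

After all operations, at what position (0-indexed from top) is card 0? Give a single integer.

After op 1 (in_shuffle): [4 1 3 5 2 6 0]
After op 2 (in_shuffle): [5 4 2 1 6 3 0]
After op 3 (cut(4)): [6 3 0 5 4 2 1]
After op 4 (reverse): [1 2 4 5 0 3 6]
After op 5 (in_shuffle): [5 1 0 2 3 4 6]
After op 6 (out_shuffle): [5 3 1 4 0 6 2]
After op 7 (out_shuffle): [5 0 3 6 1 2 4]
Card 0 is at position 1.

Answer: 1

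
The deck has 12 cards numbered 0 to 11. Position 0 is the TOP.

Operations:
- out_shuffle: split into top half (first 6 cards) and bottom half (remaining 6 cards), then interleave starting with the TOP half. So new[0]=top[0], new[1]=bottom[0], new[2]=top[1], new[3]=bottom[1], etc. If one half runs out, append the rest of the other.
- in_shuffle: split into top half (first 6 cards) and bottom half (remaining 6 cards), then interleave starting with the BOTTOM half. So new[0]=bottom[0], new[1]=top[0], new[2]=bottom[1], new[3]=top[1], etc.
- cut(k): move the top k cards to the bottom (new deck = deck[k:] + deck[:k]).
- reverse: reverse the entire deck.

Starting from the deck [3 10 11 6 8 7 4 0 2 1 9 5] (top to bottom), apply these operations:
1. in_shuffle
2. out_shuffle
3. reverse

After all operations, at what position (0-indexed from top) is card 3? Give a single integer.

After op 1 (in_shuffle): [4 3 0 10 2 11 1 6 9 8 5 7]
After op 2 (out_shuffle): [4 1 3 6 0 9 10 8 2 5 11 7]
After op 3 (reverse): [7 11 5 2 8 10 9 0 6 3 1 4]
Card 3 is at position 9.

Answer: 9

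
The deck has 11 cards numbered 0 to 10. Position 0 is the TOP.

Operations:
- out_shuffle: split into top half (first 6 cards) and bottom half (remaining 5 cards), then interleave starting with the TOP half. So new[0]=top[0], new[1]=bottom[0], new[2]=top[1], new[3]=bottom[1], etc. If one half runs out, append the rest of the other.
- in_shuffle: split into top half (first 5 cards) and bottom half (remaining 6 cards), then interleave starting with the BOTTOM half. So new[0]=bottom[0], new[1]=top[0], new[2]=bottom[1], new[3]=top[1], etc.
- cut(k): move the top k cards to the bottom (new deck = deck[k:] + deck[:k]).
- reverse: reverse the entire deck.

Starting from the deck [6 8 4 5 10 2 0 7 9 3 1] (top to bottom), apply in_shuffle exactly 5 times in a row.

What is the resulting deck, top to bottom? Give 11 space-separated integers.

Answer: 3 9 7 0 2 10 5 4 8 6 1

Derivation:
After op 1 (in_shuffle): [2 6 0 8 7 4 9 5 3 10 1]
After op 2 (in_shuffle): [4 2 9 6 5 0 3 8 10 7 1]
After op 3 (in_shuffle): [0 4 3 2 8 9 10 6 7 5 1]
After op 4 (in_shuffle): [9 0 10 4 6 3 7 2 5 8 1]
After op 5 (in_shuffle): [3 9 7 0 2 10 5 4 8 6 1]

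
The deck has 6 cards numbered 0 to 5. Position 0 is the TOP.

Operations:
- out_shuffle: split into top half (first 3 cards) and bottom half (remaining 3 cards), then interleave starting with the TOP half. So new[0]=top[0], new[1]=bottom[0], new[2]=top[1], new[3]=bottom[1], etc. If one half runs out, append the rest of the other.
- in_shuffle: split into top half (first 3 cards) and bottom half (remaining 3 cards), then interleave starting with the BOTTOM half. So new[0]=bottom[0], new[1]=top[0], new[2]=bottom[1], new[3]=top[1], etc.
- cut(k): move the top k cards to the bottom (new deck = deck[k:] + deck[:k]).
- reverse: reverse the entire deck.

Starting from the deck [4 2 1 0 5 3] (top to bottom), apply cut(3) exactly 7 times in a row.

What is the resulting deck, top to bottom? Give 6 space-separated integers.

After op 1 (cut(3)): [0 5 3 4 2 1]
After op 2 (cut(3)): [4 2 1 0 5 3]
After op 3 (cut(3)): [0 5 3 4 2 1]
After op 4 (cut(3)): [4 2 1 0 5 3]
After op 5 (cut(3)): [0 5 3 4 2 1]
After op 6 (cut(3)): [4 2 1 0 5 3]
After op 7 (cut(3)): [0 5 3 4 2 1]

Answer: 0 5 3 4 2 1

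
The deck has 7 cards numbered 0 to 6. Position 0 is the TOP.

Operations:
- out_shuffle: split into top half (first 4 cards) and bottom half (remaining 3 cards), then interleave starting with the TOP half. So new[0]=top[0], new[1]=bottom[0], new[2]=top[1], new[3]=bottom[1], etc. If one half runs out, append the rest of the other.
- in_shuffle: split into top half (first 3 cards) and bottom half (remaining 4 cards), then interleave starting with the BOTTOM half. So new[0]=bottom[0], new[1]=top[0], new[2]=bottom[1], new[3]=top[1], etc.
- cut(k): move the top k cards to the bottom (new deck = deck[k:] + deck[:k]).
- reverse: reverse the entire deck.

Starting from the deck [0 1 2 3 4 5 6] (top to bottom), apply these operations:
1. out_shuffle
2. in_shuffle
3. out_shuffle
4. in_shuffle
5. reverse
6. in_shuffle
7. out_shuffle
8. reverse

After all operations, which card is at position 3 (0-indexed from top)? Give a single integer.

After op 1 (out_shuffle): [0 4 1 5 2 6 3]
After op 2 (in_shuffle): [5 0 2 4 6 1 3]
After op 3 (out_shuffle): [5 6 0 1 2 3 4]
After op 4 (in_shuffle): [1 5 2 6 3 0 4]
After op 5 (reverse): [4 0 3 6 2 5 1]
After op 6 (in_shuffle): [6 4 2 0 5 3 1]
After op 7 (out_shuffle): [6 5 4 3 2 1 0]
After op 8 (reverse): [0 1 2 3 4 5 6]
Position 3: card 3.

Answer: 3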